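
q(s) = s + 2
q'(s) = 1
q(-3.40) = -1.40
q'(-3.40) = 1.00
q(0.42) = 2.42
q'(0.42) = 1.00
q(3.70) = 5.70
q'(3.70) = 1.00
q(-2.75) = -0.75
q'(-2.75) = 1.00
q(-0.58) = 1.42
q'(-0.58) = 1.00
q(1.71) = 3.71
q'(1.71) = 1.00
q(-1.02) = 0.98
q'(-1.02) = 1.00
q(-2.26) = -0.26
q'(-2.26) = 1.00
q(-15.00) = -13.00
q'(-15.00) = 1.00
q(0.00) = 2.00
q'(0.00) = 1.00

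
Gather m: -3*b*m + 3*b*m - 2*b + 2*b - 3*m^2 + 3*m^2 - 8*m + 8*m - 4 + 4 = 0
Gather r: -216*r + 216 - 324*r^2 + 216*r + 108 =324 - 324*r^2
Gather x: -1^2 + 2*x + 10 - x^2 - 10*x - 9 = -x^2 - 8*x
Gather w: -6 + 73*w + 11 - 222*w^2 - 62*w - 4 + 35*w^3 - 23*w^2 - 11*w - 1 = 35*w^3 - 245*w^2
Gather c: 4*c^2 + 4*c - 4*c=4*c^2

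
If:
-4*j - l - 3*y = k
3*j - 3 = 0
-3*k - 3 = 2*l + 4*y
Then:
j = 1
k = 2*y + 5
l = -5*y - 9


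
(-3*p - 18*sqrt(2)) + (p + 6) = -2*p - 18*sqrt(2) + 6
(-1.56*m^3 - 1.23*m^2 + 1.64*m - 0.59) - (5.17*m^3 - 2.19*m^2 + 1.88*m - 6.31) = -6.73*m^3 + 0.96*m^2 - 0.24*m + 5.72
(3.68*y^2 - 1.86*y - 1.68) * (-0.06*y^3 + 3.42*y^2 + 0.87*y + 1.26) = -0.2208*y^5 + 12.6972*y^4 - 3.0588*y^3 - 2.727*y^2 - 3.8052*y - 2.1168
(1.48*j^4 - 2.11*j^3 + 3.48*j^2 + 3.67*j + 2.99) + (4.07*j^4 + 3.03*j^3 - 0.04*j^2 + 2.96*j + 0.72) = 5.55*j^4 + 0.92*j^3 + 3.44*j^2 + 6.63*j + 3.71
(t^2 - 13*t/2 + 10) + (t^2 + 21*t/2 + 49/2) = 2*t^2 + 4*t + 69/2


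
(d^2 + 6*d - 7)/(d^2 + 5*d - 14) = (d - 1)/(d - 2)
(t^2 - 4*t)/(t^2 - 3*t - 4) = t/(t + 1)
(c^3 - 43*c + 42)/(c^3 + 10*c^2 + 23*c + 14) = (c^2 - 7*c + 6)/(c^2 + 3*c + 2)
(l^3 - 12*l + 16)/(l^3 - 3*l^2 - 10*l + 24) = (l^2 + 2*l - 8)/(l^2 - l - 12)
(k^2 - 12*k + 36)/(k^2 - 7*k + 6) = (k - 6)/(k - 1)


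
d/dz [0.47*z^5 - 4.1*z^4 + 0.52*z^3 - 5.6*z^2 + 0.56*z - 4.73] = 2.35*z^4 - 16.4*z^3 + 1.56*z^2 - 11.2*z + 0.56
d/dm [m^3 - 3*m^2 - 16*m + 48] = 3*m^2 - 6*m - 16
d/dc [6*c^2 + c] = 12*c + 1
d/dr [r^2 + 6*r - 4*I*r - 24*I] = 2*r + 6 - 4*I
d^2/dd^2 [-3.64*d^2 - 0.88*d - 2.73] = -7.28000000000000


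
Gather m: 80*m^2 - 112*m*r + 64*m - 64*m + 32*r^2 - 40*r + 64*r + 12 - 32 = 80*m^2 - 112*m*r + 32*r^2 + 24*r - 20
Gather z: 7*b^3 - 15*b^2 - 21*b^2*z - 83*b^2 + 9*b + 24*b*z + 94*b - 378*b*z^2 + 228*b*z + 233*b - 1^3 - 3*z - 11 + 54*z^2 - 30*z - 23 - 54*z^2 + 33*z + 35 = 7*b^3 - 98*b^2 - 378*b*z^2 + 336*b + z*(-21*b^2 + 252*b)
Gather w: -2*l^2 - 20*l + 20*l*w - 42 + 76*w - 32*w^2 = -2*l^2 - 20*l - 32*w^2 + w*(20*l + 76) - 42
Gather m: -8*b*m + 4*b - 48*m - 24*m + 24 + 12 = 4*b + m*(-8*b - 72) + 36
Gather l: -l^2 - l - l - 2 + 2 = -l^2 - 2*l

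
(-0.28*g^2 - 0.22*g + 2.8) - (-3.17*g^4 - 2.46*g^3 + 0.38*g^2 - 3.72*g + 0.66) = 3.17*g^4 + 2.46*g^3 - 0.66*g^2 + 3.5*g + 2.14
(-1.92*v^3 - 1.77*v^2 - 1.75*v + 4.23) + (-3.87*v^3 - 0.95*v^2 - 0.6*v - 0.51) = -5.79*v^3 - 2.72*v^2 - 2.35*v + 3.72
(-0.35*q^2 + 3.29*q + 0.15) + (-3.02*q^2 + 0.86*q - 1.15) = -3.37*q^2 + 4.15*q - 1.0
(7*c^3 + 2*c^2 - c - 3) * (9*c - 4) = 63*c^4 - 10*c^3 - 17*c^2 - 23*c + 12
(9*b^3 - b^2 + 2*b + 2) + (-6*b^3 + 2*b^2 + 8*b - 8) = 3*b^3 + b^2 + 10*b - 6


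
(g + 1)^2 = g^2 + 2*g + 1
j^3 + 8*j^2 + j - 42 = (j - 2)*(j + 3)*(j + 7)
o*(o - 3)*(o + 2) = o^3 - o^2 - 6*o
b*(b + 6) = b^2 + 6*b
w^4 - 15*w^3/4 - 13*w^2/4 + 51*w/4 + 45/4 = (w - 3)^2*(w + 1)*(w + 5/4)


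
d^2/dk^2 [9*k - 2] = 0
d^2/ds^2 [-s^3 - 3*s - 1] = -6*s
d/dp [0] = 0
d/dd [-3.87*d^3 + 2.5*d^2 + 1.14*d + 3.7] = -11.61*d^2 + 5.0*d + 1.14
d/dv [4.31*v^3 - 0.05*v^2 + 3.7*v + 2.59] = 12.93*v^2 - 0.1*v + 3.7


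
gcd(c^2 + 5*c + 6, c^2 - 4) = c + 2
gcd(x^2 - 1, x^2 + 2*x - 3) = x - 1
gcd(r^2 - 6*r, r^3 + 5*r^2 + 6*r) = r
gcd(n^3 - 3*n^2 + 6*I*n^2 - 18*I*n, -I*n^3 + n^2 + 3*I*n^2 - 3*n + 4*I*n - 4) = 1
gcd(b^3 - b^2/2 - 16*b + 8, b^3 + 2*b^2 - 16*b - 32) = b^2 - 16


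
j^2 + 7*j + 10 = (j + 2)*(j + 5)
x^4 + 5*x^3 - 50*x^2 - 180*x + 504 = (x - 6)*(x - 2)*(x + 6)*(x + 7)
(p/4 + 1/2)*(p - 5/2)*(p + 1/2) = p^3/4 - 21*p/16 - 5/8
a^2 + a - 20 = (a - 4)*(a + 5)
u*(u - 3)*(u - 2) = u^3 - 5*u^2 + 6*u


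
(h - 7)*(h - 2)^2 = h^3 - 11*h^2 + 32*h - 28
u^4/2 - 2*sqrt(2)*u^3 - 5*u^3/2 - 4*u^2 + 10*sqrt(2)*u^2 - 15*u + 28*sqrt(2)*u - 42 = (u/2 + 1)*(u - 7)*(u - 3*sqrt(2))*(u - sqrt(2))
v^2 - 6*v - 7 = (v - 7)*(v + 1)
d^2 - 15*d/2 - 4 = (d - 8)*(d + 1/2)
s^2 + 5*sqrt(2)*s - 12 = (s - sqrt(2))*(s + 6*sqrt(2))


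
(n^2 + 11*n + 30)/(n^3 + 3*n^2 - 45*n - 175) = (n + 6)/(n^2 - 2*n - 35)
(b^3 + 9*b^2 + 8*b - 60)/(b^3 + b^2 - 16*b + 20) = (b + 6)/(b - 2)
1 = 1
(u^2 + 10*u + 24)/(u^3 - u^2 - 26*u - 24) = (u + 6)/(u^2 - 5*u - 6)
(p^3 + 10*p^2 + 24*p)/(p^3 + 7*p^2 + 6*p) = (p + 4)/(p + 1)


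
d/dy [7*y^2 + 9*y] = 14*y + 9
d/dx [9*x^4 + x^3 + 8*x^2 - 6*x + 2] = 36*x^3 + 3*x^2 + 16*x - 6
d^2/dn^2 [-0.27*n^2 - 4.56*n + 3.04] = -0.540000000000000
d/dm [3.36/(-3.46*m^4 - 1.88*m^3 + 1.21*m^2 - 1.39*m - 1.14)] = (46.5024*m^3 + 18.9504*m^2 - 8.1312*m + 4.6704)/(3.46*m^4 + 1.88*m^3 - 1.21*m^2 + 1.39*m + 1.14)^2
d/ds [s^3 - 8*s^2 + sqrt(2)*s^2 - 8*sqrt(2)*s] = 3*s^2 - 16*s + 2*sqrt(2)*s - 8*sqrt(2)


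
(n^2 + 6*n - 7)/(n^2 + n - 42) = (n - 1)/(n - 6)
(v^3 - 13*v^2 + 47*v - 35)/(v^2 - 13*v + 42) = (v^2 - 6*v + 5)/(v - 6)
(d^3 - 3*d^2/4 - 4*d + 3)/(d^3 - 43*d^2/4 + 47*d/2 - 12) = (d + 2)/(d - 8)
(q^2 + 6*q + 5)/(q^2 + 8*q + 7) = (q + 5)/(q + 7)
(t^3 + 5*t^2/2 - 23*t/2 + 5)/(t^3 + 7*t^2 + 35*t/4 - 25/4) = 2*(t - 2)/(2*t + 5)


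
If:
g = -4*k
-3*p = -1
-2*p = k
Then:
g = 8/3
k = -2/3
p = 1/3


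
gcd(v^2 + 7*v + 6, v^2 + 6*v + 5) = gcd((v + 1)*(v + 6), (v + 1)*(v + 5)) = v + 1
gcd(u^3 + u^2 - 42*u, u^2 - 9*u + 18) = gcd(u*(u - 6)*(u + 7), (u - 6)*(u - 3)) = u - 6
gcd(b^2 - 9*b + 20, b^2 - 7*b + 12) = b - 4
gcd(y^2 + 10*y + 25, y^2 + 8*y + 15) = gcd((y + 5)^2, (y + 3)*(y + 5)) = y + 5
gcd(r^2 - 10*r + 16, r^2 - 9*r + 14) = r - 2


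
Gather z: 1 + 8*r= 8*r + 1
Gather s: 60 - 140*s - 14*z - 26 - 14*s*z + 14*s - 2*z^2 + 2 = s*(-14*z - 126) - 2*z^2 - 14*z + 36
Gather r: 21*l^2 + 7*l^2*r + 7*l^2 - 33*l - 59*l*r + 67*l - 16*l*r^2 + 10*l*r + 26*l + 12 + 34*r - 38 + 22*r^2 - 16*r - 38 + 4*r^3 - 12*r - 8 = 28*l^2 + 60*l + 4*r^3 + r^2*(22 - 16*l) + r*(7*l^2 - 49*l + 6) - 72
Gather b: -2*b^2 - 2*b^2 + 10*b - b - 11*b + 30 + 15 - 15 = -4*b^2 - 2*b + 30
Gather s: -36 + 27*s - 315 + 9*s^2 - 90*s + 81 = 9*s^2 - 63*s - 270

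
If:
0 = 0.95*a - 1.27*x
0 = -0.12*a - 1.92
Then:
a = -16.00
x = -11.97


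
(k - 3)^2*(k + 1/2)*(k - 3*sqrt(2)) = k^4 - 11*k^3/2 - 3*sqrt(2)*k^3 + 6*k^2 + 33*sqrt(2)*k^2/2 - 18*sqrt(2)*k + 9*k/2 - 27*sqrt(2)/2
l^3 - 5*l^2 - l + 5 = (l - 5)*(l - 1)*(l + 1)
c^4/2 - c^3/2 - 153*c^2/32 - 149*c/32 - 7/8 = (c/2 + 1/2)*(c - 4)*(c + 1/4)*(c + 7/4)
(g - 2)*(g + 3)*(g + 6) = g^3 + 7*g^2 - 36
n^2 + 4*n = n*(n + 4)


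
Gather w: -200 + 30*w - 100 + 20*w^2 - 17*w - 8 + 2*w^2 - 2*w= 22*w^2 + 11*w - 308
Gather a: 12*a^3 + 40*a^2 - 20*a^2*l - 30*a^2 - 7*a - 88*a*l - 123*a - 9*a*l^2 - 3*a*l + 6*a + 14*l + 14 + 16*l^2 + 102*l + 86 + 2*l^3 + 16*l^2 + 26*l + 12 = 12*a^3 + a^2*(10 - 20*l) + a*(-9*l^2 - 91*l - 124) + 2*l^3 + 32*l^2 + 142*l + 112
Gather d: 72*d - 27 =72*d - 27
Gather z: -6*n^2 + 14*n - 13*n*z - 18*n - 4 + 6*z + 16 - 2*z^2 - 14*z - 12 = -6*n^2 - 4*n - 2*z^2 + z*(-13*n - 8)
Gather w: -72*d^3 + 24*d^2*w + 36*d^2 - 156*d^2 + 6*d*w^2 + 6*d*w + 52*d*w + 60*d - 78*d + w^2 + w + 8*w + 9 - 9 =-72*d^3 - 120*d^2 - 18*d + w^2*(6*d + 1) + w*(24*d^2 + 58*d + 9)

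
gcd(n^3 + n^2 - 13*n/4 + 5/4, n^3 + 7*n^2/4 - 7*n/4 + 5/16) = n^2 + 2*n - 5/4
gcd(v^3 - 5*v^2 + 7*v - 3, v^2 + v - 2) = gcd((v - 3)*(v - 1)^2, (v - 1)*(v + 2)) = v - 1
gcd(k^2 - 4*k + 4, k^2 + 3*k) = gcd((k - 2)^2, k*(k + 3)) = 1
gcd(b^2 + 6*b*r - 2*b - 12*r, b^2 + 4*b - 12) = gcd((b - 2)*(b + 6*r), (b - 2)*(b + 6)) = b - 2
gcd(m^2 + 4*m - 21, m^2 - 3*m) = m - 3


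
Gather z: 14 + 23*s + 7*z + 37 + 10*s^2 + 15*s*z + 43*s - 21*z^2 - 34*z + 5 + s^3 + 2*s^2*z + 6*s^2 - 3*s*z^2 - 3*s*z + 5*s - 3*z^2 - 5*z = s^3 + 16*s^2 + 71*s + z^2*(-3*s - 24) + z*(2*s^2 + 12*s - 32) + 56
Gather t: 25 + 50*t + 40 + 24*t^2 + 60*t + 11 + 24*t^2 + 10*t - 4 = 48*t^2 + 120*t + 72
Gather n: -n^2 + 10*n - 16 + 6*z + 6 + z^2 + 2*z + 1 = -n^2 + 10*n + z^2 + 8*z - 9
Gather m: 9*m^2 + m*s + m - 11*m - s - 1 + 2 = 9*m^2 + m*(s - 10) - s + 1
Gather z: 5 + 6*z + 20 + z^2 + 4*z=z^2 + 10*z + 25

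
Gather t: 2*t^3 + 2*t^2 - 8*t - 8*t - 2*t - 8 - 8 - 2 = 2*t^3 + 2*t^2 - 18*t - 18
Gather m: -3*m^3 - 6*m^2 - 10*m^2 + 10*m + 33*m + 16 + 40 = -3*m^3 - 16*m^2 + 43*m + 56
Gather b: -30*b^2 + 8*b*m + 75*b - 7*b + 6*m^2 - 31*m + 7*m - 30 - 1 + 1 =-30*b^2 + b*(8*m + 68) + 6*m^2 - 24*m - 30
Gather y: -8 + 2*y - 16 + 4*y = 6*y - 24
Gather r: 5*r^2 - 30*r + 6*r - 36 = 5*r^2 - 24*r - 36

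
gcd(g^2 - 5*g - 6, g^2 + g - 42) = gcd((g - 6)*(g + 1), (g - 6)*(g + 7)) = g - 6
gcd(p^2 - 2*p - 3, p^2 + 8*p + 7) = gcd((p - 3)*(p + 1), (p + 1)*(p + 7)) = p + 1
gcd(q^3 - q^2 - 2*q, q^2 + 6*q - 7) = 1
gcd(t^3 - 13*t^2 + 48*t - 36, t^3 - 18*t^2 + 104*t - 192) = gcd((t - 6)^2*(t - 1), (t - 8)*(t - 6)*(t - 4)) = t - 6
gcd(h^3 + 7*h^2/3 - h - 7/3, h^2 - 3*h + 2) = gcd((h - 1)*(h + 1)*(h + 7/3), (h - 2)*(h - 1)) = h - 1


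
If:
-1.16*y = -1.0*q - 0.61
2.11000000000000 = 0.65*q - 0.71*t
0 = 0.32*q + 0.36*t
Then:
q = 1.65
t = -1.46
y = 1.95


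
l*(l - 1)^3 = l^4 - 3*l^3 + 3*l^2 - l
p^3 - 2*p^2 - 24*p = p*(p - 6)*(p + 4)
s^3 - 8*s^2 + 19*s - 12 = (s - 4)*(s - 3)*(s - 1)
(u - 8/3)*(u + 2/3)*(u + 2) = u^3 - 52*u/9 - 32/9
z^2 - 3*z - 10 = (z - 5)*(z + 2)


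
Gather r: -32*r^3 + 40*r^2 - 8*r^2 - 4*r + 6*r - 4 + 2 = -32*r^3 + 32*r^2 + 2*r - 2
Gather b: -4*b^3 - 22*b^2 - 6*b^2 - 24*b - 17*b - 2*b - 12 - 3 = -4*b^3 - 28*b^2 - 43*b - 15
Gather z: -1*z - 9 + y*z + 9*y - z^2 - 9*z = 9*y - z^2 + z*(y - 10) - 9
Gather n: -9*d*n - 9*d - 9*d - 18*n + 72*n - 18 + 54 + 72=-18*d + n*(54 - 9*d) + 108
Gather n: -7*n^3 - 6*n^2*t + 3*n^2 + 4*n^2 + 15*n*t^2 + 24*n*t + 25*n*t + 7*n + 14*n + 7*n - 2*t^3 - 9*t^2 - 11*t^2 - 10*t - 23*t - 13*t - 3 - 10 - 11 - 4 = -7*n^3 + n^2*(7 - 6*t) + n*(15*t^2 + 49*t + 28) - 2*t^3 - 20*t^2 - 46*t - 28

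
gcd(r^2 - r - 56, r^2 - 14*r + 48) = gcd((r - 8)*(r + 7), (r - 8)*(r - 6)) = r - 8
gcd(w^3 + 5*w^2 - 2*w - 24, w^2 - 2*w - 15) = w + 3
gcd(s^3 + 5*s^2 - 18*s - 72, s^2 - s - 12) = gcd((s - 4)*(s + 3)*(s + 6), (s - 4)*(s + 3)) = s^2 - s - 12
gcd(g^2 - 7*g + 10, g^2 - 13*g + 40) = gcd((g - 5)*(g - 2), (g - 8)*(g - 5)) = g - 5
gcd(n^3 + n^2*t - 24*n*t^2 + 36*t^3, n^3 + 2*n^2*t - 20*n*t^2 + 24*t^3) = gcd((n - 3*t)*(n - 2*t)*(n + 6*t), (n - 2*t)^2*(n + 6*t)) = -n^2 - 4*n*t + 12*t^2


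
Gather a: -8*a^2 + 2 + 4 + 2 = 8 - 8*a^2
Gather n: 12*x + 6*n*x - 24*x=6*n*x - 12*x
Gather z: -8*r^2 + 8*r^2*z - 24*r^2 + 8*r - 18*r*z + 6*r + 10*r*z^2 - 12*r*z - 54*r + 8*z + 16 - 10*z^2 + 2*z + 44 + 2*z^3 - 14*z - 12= -32*r^2 - 40*r + 2*z^3 + z^2*(10*r - 10) + z*(8*r^2 - 30*r - 4) + 48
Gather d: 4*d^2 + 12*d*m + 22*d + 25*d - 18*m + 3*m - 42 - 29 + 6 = 4*d^2 + d*(12*m + 47) - 15*m - 65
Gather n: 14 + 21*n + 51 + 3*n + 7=24*n + 72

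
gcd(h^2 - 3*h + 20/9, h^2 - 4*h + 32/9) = h - 4/3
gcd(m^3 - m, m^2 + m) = m^2 + m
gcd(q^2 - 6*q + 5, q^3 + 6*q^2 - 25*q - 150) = q - 5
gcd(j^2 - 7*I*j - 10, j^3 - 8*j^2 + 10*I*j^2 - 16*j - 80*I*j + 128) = 1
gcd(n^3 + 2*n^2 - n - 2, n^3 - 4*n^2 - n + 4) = n^2 - 1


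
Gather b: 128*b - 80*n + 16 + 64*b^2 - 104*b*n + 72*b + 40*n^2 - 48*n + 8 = 64*b^2 + b*(200 - 104*n) + 40*n^2 - 128*n + 24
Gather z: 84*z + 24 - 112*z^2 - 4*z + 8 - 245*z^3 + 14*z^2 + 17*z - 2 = -245*z^3 - 98*z^2 + 97*z + 30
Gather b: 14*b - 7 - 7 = 14*b - 14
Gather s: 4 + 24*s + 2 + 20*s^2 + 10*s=20*s^2 + 34*s + 6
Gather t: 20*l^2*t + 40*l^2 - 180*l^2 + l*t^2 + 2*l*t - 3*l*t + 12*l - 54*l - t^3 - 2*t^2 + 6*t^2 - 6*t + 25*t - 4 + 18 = -140*l^2 - 42*l - t^3 + t^2*(l + 4) + t*(20*l^2 - l + 19) + 14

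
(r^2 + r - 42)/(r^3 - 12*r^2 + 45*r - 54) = (r + 7)/(r^2 - 6*r + 9)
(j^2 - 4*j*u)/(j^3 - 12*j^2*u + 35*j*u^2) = (j - 4*u)/(j^2 - 12*j*u + 35*u^2)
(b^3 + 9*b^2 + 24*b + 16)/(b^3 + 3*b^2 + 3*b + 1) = (b^2 + 8*b + 16)/(b^2 + 2*b + 1)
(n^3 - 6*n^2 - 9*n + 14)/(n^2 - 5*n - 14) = n - 1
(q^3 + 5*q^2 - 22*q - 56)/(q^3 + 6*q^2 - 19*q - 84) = (q + 2)/(q + 3)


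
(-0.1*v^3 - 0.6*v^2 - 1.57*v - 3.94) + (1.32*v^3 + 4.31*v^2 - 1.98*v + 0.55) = 1.22*v^3 + 3.71*v^2 - 3.55*v - 3.39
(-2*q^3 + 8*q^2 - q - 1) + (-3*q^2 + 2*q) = -2*q^3 + 5*q^2 + q - 1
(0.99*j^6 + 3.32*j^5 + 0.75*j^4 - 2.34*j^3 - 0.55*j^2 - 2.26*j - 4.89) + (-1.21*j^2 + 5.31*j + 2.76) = 0.99*j^6 + 3.32*j^5 + 0.75*j^4 - 2.34*j^3 - 1.76*j^2 + 3.05*j - 2.13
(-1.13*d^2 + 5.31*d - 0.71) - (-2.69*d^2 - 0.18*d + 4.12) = 1.56*d^2 + 5.49*d - 4.83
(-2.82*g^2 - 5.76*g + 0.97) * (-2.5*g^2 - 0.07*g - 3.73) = 7.05*g^4 + 14.5974*g^3 + 8.4968*g^2 + 21.4169*g - 3.6181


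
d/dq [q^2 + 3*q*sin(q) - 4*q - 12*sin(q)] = 3*q*cos(q) + 2*q + 3*sin(q) - 12*cos(q) - 4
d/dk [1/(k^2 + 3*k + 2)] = (-2*k - 3)/(k^2 + 3*k + 2)^2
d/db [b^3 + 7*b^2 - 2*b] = 3*b^2 + 14*b - 2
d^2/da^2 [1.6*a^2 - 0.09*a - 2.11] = 3.20000000000000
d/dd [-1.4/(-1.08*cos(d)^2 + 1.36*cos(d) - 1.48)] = (3.024*cos(d) - 1.904)*sin(d)/(1.08*cos(d)^2 - 1.36*cos(d) + 1.48)^2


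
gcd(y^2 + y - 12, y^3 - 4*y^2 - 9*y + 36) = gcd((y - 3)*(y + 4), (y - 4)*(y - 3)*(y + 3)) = y - 3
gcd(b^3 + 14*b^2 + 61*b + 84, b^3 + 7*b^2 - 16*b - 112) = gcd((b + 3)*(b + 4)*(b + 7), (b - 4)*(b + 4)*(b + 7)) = b^2 + 11*b + 28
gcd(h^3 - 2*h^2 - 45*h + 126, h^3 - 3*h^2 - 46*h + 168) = h^2 + h - 42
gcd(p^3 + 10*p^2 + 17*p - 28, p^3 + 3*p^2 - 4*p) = p^2 + 3*p - 4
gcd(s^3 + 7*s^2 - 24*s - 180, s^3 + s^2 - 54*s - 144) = s + 6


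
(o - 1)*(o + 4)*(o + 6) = o^3 + 9*o^2 + 14*o - 24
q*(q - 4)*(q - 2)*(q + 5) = q^4 - q^3 - 22*q^2 + 40*q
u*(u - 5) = u^2 - 5*u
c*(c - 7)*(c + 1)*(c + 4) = c^4 - 2*c^3 - 31*c^2 - 28*c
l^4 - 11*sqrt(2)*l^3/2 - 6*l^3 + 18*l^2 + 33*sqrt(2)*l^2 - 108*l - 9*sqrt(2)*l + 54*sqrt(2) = (l - 6)*(l - 3*sqrt(2))*(l - 3*sqrt(2)/2)*(l - sqrt(2))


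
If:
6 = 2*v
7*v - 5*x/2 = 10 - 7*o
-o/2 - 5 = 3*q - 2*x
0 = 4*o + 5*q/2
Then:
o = -38/99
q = 304/495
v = 3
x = 1646/495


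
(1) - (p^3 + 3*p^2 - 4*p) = -p^3 - 3*p^2 + 4*p + 1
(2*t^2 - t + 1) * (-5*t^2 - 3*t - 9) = -10*t^4 - t^3 - 20*t^2 + 6*t - 9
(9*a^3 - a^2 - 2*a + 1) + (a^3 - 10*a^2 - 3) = 10*a^3 - 11*a^2 - 2*a - 2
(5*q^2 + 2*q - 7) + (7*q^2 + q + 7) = 12*q^2 + 3*q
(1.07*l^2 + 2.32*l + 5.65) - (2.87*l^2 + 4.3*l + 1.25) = -1.8*l^2 - 1.98*l + 4.4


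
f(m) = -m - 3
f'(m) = -1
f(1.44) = -4.44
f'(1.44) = -1.00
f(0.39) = -3.39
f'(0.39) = -1.00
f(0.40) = -3.40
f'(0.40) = -1.00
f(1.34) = -4.34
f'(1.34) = -1.00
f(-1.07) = -1.93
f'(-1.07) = -1.00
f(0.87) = -3.87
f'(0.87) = -1.00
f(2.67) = -5.67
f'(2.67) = -1.00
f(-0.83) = -2.17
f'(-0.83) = -1.00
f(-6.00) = 3.00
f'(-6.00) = -1.00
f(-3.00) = 0.00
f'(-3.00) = -1.00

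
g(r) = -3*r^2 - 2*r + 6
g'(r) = -6*r - 2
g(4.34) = -59.19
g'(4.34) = -28.04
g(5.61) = -99.64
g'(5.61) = -35.66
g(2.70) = -21.27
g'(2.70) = -18.20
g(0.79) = 2.55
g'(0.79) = -6.74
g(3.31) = -33.49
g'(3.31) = -21.86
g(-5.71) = -80.39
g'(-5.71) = 32.26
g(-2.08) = -2.82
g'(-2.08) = 10.48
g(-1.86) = -0.66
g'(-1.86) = 9.16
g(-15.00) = -639.00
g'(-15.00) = 88.00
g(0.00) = 6.00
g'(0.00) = -2.00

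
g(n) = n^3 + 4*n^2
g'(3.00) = 51.00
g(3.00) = 63.00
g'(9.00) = 315.00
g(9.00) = 1053.00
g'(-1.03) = -5.06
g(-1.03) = 3.15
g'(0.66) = 6.59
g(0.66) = 2.03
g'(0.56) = 5.42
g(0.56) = 1.43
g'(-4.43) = 23.43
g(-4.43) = -8.44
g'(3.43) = 62.73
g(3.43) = 87.41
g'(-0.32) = -2.25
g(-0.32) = 0.38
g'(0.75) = 7.69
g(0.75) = 2.67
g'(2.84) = 46.92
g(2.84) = 55.17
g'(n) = 3*n^2 + 8*n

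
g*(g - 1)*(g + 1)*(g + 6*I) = g^4 + 6*I*g^3 - g^2 - 6*I*g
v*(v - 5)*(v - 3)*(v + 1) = v^4 - 7*v^3 + 7*v^2 + 15*v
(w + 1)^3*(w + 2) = w^4 + 5*w^3 + 9*w^2 + 7*w + 2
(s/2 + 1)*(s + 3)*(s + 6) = s^3/2 + 11*s^2/2 + 18*s + 18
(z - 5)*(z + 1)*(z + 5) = z^3 + z^2 - 25*z - 25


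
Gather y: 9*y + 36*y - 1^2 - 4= 45*y - 5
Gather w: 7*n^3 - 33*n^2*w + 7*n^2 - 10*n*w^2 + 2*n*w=7*n^3 + 7*n^2 - 10*n*w^2 + w*(-33*n^2 + 2*n)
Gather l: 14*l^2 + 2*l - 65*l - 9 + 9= 14*l^2 - 63*l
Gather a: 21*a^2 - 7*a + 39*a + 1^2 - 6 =21*a^2 + 32*a - 5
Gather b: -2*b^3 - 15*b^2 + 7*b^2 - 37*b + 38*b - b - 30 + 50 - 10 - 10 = -2*b^3 - 8*b^2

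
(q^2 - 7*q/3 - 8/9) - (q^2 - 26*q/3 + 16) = 19*q/3 - 152/9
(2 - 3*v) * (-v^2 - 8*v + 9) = 3*v^3 + 22*v^2 - 43*v + 18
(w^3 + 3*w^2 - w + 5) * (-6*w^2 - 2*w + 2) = -6*w^5 - 20*w^4 + 2*w^3 - 22*w^2 - 12*w + 10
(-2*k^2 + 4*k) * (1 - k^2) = 2*k^4 - 4*k^3 - 2*k^2 + 4*k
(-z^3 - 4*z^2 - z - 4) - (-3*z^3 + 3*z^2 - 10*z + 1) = 2*z^3 - 7*z^2 + 9*z - 5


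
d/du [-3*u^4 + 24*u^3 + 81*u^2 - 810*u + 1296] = -12*u^3 + 72*u^2 + 162*u - 810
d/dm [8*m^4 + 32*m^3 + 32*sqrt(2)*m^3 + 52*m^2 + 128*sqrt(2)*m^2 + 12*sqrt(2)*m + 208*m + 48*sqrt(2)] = 32*m^3 + 96*m^2 + 96*sqrt(2)*m^2 + 104*m + 256*sqrt(2)*m + 12*sqrt(2) + 208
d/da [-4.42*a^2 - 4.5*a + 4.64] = -8.84*a - 4.5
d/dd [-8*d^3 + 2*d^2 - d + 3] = -24*d^2 + 4*d - 1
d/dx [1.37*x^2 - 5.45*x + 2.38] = 2.74*x - 5.45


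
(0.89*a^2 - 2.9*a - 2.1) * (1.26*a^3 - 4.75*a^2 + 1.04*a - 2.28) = 1.1214*a^5 - 7.8815*a^4 + 12.0546*a^3 + 4.9298*a^2 + 4.428*a + 4.788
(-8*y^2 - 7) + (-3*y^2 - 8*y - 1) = -11*y^2 - 8*y - 8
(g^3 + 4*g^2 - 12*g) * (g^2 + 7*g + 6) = g^5 + 11*g^4 + 22*g^3 - 60*g^2 - 72*g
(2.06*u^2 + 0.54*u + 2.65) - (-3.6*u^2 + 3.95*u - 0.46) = 5.66*u^2 - 3.41*u + 3.11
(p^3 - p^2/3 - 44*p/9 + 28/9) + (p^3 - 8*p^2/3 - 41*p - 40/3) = 2*p^3 - 3*p^2 - 413*p/9 - 92/9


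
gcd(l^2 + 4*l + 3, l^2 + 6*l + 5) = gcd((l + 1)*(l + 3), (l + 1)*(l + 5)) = l + 1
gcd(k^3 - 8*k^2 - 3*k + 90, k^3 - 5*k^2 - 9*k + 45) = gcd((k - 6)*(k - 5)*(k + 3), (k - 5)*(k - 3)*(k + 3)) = k^2 - 2*k - 15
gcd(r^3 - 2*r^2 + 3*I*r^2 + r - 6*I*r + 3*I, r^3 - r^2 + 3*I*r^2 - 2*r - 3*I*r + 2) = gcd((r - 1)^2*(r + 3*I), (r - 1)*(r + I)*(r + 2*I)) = r - 1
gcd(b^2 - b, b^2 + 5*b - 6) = b - 1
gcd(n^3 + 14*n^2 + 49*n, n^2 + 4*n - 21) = n + 7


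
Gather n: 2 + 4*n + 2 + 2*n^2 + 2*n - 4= 2*n^2 + 6*n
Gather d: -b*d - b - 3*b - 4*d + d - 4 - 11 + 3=-4*b + d*(-b - 3) - 12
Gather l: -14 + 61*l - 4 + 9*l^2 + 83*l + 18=9*l^2 + 144*l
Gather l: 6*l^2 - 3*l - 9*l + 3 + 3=6*l^2 - 12*l + 6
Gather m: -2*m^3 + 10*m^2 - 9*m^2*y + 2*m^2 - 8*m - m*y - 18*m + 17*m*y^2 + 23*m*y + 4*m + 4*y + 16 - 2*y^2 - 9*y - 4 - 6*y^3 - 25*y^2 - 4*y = -2*m^3 + m^2*(12 - 9*y) + m*(17*y^2 + 22*y - 22) - 6*y^3 - 27*y^2 - 9*y + 12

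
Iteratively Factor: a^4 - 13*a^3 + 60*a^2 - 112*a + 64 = (a - 4)*(a^3 - 9*a^2 + 24*a - 16) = (a - 4)^2*(a^2 - 5*a + 4) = (a - 4)^3*(a - 1)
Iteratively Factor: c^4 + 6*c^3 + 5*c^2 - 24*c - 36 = (c + 3)*(c^3 + 3*c^2 - 4*c - 12) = (c + 3)^2*(c^2 - 4) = (c + 2)*(c + 3)^2*(c - 2)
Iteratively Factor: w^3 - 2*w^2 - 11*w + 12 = (w + 3)*(w^2 - 5*w + 4) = (w - 4)*(w + 3)*(w - 1)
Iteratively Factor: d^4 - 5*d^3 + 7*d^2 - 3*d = (d)*(d^3 - 5*d^2 + 7*d - 3) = d*(d - 1)*(d^2 - 4*d + 3) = d*(d - 3)*(d - 1)*(d - 1)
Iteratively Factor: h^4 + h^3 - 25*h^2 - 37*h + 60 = (h + 4)*(h^3 - 3*h^2 - 13*h + 15) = (h + 3)*(h + 4)*(h^2 - 6*h + 5) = (h - 1)*(h + 3)*(h + 4)*(h - 5)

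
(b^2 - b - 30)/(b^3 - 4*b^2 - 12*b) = (b + 5)/(b*(b + 2))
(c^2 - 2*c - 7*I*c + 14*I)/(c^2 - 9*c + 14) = (c - 7*I)/(c - 7)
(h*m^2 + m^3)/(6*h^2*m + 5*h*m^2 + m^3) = m*(h + m)/(6*h^2 + 5*h*m + m^2)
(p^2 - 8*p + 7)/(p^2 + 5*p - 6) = (p - 7)/(p + 6)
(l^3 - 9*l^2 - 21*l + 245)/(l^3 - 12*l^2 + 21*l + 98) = (l + 5)/(l + 2)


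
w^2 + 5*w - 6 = (w - 1)*(w + 6)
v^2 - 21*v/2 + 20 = (v - 8)*(v - 5/2)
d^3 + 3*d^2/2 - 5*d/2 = d*(d - 1)*(d + 5/2)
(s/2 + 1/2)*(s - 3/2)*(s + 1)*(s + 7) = s^4/2 + 15*s^3/4 + 3*s^2/4 - 31*s/4 - 21/4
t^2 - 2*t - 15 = (t - 5)*(t + 3)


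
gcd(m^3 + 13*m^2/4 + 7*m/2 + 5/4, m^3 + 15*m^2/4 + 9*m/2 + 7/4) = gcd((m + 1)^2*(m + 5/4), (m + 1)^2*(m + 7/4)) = m^2 + 2*m + 1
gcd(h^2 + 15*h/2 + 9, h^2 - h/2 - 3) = h + 3/2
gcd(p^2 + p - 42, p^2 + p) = 1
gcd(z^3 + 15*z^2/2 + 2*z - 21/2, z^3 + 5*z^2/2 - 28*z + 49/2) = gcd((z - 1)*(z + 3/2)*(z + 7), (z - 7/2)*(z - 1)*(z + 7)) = z^2 + 6*z - 7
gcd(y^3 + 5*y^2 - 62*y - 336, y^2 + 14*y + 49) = y + 7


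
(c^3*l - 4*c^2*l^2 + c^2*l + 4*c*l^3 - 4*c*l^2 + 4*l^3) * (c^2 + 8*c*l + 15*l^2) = c^5*l + 4*c^4*l^2 + c^4*l - 13*c^3*l^3 + 4*c^3*l^2 - 28*c^2*l^4 - 13*c^2*l^3 + 60*c*l^5 - 28*c*l^4 + 60*l^5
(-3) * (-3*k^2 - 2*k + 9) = 9*k^2 + 6*k - 27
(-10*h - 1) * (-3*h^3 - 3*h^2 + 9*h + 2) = 30*h^4 + 33*h^3 - 87*h^2 - 29*h - 2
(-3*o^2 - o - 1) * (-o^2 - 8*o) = 3*o^4 + 25*o^3 + 9*o^2 + 8*o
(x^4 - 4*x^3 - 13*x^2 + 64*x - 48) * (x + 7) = x^5 + 3*x^4 - 41*x^3 - 27*x^2 + 400*x - 336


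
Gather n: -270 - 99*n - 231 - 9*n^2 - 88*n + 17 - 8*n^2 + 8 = -17*n^2 - 187*n - 476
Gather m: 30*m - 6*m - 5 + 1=24*m - 4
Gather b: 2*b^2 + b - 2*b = 2*b^2 - b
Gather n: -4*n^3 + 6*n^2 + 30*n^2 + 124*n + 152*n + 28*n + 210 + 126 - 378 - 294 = -4*n^3 + 36*n^2 + 304*n - 336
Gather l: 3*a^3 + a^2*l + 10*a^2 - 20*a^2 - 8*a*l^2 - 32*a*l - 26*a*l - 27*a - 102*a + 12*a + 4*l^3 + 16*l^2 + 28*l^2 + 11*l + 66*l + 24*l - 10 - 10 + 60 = 3*a^3 - 10*a^2 - 117*a + 4*l^3 + l^2*(44 - 8*a) + l*(a^2 - 58*a + 101) + 40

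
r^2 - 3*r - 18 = (r - 6)*(r + 3)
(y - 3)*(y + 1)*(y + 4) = y^3 + 2*y^2 - 11*y - 12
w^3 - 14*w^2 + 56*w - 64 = (w - 8)*(w - 4)*(w - 2)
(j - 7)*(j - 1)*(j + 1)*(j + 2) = j^4 - 5*j^3 - 15*j^2 + 5*j + 14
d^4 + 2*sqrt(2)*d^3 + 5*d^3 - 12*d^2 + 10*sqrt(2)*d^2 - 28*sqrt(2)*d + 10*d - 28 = (d - 2)*(d + 7)*(d + sqrt(2))^2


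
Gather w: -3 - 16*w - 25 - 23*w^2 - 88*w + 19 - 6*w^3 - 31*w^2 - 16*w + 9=-6*w^3 - 54*w^2 - 120*w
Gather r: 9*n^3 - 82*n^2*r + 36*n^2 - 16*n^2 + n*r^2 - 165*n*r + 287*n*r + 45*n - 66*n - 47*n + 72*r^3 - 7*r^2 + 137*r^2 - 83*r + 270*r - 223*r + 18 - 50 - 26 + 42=9*n^3 + 20*n^2 - 68*n + 72*r^3 + r^2*(n + 130) + r*(-82*n^2 + 122*n - 36) - 16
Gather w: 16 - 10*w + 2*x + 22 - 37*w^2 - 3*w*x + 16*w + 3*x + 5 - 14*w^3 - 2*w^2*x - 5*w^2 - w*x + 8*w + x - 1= -14*w^3 + w^2*(-2*x - 42) + w*(14 - 4*x) + 6*x + 42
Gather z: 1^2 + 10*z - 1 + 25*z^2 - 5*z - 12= 25*z^2 + 5*z - 12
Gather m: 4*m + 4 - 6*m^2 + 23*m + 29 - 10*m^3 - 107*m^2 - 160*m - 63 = -10*m^3 - 113*m^2 - 133*m - 30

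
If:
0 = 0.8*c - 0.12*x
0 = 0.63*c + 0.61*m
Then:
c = 0.15*x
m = -0.154918032786885*x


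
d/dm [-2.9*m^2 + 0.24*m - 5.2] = 0.24 - 5.8*m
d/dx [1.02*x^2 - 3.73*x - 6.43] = 2.04*x - 3.73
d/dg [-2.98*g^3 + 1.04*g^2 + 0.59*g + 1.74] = -8.94*g^2 + 2.08*g + 0.59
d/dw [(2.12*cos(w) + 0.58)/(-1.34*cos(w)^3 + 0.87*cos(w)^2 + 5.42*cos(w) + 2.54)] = (-5.6816*cos(w)^3 - 0.4872*cos(w)^2 + 1.0092*cos(w) - 2.2412)*sin(w)/(1.7956*cos(w)^6 - 2.3316*cos(w)^5 - 13.7687*cos(w)^4 + 2.6236*cos(w)^3 + 33.796*cos(w)^2 + 27.5336*cos(w) + 6.4516)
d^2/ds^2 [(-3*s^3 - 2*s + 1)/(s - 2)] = 6*(-s^3 + 6*s^2 - 12*s - 1)/(s^3 - 6*s^2 + 12*s - 8)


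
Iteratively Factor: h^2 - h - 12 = (h + 3)*(h - 4)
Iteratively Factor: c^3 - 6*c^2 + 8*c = (c)*(c^2 - 6*c + 8) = c*(c - 4)*(c - 2)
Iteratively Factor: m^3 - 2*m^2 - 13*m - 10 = (m + 2)*(m^2 - 4*m - 5) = (m - 5)*(m + 2)*(m + 1)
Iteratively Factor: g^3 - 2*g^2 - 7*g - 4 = (g - 4)*(g^2 + 2*g + 1) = (g - 4)*(g + 1)*(g + 1)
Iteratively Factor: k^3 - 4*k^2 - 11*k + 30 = (k - 2)*(k^2 - 2*k - 15) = (k - 5)*(k - 2)*(k + 3)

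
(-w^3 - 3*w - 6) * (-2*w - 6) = 2*w^4 + 6*w^3 + 6*w^2 + 30*w + 36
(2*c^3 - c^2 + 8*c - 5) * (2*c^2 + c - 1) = 4*c^5 + 13*c^3 - c^2 - 13*c + 5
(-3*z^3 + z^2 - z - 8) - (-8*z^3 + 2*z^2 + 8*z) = 5*z^3 - z^2 - 9*z - 8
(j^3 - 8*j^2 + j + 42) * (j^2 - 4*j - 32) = j^5 - 12*j^4 + j^3 + 294*j^2 - 200*j - 1344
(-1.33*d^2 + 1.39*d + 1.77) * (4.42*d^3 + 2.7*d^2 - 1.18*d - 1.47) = -5.8786*d^5 + 2.5528*d^4 + 13.1458*d^3 + 5.0939*d^2 - 4.1319*d - 2.6019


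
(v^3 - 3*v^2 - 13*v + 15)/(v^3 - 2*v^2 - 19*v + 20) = (v + 3)/(v + 4)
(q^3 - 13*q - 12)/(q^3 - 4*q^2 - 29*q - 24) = (q - 4)/(q - 8)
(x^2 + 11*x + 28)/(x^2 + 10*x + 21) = (x + 4)/(x + 3)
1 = 1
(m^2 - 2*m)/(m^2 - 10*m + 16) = m/(m - 8)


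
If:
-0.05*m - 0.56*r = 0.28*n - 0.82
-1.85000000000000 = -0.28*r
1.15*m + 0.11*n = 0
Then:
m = 1.00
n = -10.46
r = 6.61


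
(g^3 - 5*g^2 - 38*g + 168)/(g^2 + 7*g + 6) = (g^2 - 11*g + 28)/(g + 1)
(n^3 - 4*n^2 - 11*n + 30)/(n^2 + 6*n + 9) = (n^2 - 7*n + 10)/(n + 3)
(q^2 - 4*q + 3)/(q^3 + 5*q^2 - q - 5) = (q - 3)/(q^2 + 6*q + 5)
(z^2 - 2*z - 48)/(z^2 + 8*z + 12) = (z - 8)/(z + 2)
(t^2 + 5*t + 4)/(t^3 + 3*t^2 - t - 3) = (t + 4)/(t^2 + 2*t - 3)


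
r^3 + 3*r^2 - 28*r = r*(r - 4)*(r + 7)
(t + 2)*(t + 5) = t^2 + 7*t + 10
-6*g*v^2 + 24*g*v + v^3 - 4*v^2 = v*(-6*g + v)*(v - 4)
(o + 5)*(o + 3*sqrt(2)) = o^2 + 3*sqrt(2)*o + 5*o + 15*sqrt(2)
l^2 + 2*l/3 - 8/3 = (l - 4/3)*(l + 2)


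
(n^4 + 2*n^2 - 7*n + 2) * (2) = 2*n^4 + 4*n^2 - 14*n + 4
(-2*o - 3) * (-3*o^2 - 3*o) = 6*o^3 + 15*o^2 + 9*o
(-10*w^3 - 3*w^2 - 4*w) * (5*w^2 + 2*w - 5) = -50*w^5 - 35*w^4 + 24*w^3 + 7*w^2 + 20*w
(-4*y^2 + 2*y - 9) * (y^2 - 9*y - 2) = -4*y^4 + 38*y^3 - 19*y^2 + 77*y + 18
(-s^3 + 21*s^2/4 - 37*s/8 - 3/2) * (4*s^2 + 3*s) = -4*s^5 + 18*s^4 - 11*s^3/4 - 159*s^2/8 - 9*s/2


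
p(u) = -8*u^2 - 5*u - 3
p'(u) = -16*u - 5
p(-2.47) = -39.46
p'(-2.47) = 34.52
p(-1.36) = -11.00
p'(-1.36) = 16.76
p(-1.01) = -6.11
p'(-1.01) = 11.16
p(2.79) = -79.22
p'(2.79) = -49.64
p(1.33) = -23.80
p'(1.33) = -26.28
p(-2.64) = -45.56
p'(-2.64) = 37.24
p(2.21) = -53.12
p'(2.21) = -40.36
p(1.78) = -37.25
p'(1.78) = -33.48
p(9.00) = -696.00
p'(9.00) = -149.00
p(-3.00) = -60.00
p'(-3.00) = 43.00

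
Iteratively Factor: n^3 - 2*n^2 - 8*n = (n - 4)*(n^2 + 2*n) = n*(n - 4)*(n + 2)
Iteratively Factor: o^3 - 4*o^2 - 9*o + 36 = (o + 3)*(o^2 - 7*o + 12) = (o - 4)*(o + 3)*(o - 3)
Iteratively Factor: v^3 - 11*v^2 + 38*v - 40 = (v - 4)*(v^2 - 7*v + 10) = (v - 4)*(v - 2)*(v - 5)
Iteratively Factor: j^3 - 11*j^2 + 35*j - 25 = (j - 5)*(j^2 - 6*j + 5) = (j - 5)^2*(j - 1)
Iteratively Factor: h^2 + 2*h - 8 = (h + 4)*(h - 2)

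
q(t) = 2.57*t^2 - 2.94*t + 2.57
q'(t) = 5.14*t - 2.94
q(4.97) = 51.44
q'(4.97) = 22.61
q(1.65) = 4.72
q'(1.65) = 5.54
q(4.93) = 50.54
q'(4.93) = 22.40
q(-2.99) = 34.34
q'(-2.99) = -18.31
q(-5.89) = 109.05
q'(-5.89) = -33.21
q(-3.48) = 43.92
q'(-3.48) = -20.83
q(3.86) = 29.51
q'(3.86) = 16.90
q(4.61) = 43.63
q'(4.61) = 20.76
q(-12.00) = 407.93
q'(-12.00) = -64.62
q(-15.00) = 624.92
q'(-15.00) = -80.04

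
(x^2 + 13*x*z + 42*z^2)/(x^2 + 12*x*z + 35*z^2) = (x + 6*z)/(x + 5*z)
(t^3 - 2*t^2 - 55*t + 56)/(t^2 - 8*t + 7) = (t^2 - t - 56)/(t - 7)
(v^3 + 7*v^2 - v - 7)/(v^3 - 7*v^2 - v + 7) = (v + 7)/(v - 7)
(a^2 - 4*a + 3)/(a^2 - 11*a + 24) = (a - 1)/(a - 8)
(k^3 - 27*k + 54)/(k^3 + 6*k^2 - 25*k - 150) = (k^2 - 6*k + 9)/(k^2 - 25)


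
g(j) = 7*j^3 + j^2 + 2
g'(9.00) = 1719.00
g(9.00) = 5186.00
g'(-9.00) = 1683.00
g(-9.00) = -5020.00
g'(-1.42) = 39.50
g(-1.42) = -16.03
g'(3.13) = 211.99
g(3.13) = 226.45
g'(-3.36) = 230.36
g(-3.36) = -252.24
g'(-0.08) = -0.03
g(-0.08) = 2.00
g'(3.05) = 201.45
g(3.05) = 209.91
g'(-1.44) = 40.67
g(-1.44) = -16.83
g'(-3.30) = 222.09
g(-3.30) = -238.67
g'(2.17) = 103.23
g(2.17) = 78.24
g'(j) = 21*j^2 + 2*j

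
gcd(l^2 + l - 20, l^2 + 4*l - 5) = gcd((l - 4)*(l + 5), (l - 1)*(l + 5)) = l + 5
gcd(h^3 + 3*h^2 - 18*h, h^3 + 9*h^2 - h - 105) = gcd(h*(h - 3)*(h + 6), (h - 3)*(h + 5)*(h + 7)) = h - 3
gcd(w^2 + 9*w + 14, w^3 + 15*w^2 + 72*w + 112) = w + 7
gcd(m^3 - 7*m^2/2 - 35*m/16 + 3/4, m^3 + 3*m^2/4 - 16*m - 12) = m^2 - 13*m/4 - 3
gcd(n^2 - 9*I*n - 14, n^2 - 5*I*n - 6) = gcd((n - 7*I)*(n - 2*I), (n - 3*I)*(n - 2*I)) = n - 2*I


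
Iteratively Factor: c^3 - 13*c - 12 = (c + 3)*(c^2 - 3*c - 4) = (c - 4)*(c + 3)*(c + 1)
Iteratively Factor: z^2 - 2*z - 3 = (z + 1)*(z - 3)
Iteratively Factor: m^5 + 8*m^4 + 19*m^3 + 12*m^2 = (m + 1)*(m^4 + 7*m^3 + 12*m^2) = m*(m + 1)*(m^3 + 7*m^2 + 12*m) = m*(m + 1)*(m + 4)*(m^2 + 3*m) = m^2*(m + 1)*(m + 4)*(m + 3)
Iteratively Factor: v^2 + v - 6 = (v - 2)*(v + 3)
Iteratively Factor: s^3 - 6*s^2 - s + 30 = (s + 2)*(s^2 - 8*s + 15) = (s - 3)*(s + 2)*(s - 5)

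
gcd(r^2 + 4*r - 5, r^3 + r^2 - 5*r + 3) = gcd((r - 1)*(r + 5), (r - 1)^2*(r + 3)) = r - 1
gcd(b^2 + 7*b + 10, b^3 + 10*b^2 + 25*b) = b + 5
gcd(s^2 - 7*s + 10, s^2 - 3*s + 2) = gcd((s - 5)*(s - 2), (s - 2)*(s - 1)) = s - 2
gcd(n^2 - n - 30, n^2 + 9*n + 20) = n + 5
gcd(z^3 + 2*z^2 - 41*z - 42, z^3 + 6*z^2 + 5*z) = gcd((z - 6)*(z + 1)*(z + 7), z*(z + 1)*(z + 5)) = z + 1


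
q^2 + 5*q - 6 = (q - 1)*(q + 6)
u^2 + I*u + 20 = (u - 4*I)*(u + 5*I)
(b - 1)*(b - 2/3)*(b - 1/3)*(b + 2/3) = b^4 - 4*b^3/3 - b^2/9 + 16*b/27 - 4/27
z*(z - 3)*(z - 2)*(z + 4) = z^4 - z^3 - 14*z^2 + 24*z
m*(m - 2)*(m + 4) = m^3 + 2*m^2 - 8*m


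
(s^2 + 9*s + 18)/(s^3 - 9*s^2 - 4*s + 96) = (s + 6)/(s^2 - 12*s + 32)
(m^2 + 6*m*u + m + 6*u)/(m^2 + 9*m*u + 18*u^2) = (m + 1)/(m + 3*u)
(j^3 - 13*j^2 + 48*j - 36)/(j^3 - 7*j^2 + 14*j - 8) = (j^2 - 12*j + 36)/(j^2 - 6*j + 8)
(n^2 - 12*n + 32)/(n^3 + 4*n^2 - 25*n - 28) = (n - 8)/(n^2 + 8*n + 7)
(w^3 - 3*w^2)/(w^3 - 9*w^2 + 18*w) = w/(w - 6)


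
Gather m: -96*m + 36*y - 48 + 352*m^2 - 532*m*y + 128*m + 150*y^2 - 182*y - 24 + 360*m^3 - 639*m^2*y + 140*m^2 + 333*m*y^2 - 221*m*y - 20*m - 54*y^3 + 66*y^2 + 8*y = 360*m^3 + m^2*(492 - 639*y) + m*(333*y^2 - 753*y + 12) - 54*y^3 + 216*y^2 - 138*y - 72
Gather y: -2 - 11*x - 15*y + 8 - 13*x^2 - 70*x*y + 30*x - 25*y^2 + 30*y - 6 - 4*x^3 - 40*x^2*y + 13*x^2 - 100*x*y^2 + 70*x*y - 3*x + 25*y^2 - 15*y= -4*x^3 - 40*x^2*y - 100*x*y^2 + 16*x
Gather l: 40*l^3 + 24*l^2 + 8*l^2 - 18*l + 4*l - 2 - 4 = 40*l^3 + 32*l^2 - 14*l - 6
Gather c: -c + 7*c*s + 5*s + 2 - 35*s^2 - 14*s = c*(7*s - 1) - 35*s^2 - 9*s + 2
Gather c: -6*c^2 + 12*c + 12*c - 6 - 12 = -6*c^2 + 24*c - 18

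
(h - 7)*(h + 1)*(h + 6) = h^3 - 43*h - 42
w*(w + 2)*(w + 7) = w^3 + 9*w^2 + 14*w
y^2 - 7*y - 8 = (y - 8)*(y + 1)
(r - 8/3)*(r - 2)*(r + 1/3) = r^3 - 13*r^2/3 + 34*r/9 + 16/9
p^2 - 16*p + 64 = (p - 8)^2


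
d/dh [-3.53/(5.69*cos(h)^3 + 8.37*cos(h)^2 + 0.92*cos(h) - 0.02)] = (60.2571*sin(h)^2 - 59.0922*cos(h) - 63.5047)*sin(h)/(5.69*cos(h)^3 + 8.37*cos(h)^2 + 0.92*cos(h) - 0.02)^2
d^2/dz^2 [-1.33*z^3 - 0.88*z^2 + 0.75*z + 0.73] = -7.98*z - 1.76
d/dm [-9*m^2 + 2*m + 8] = 2 - 18*m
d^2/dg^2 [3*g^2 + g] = 6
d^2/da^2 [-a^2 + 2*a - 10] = -2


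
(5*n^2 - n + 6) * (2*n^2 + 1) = 10*n^4 - 2*n^3 + 17*n^2 - n + 6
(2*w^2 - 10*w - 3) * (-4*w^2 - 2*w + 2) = -8*w^4 + 36*w^3 + 36*w^2 - 14*w - 6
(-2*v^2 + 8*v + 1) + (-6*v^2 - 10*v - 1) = -8*v^2 - 2*v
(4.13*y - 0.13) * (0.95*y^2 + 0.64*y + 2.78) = 3.9235*y^3 + 2.5197*y^2 + 11.3982*y - 0.3614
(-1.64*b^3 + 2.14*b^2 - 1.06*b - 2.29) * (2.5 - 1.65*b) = 2.706*b^4 - 7.631*b^3 + 7.099*b^2 + 1.1285*b - 5.725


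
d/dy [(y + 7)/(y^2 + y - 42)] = -1/(y^2 - 12*y + 36)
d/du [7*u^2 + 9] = 14*u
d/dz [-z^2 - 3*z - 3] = -2*z - 3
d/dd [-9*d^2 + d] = 1 - 18*d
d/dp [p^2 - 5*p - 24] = 2*p - 5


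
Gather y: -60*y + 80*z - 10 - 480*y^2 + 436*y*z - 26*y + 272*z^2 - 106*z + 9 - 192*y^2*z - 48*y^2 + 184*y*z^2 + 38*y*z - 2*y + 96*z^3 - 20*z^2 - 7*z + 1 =y^2*(-192*z - 528) + y*(184*z^2 + 474*z - 88) + 96*z^3 + 252*z^2 - 33*z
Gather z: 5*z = 5*z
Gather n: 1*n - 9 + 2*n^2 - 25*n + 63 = 2*n^2 - 24*n + 54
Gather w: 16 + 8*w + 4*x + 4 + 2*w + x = 10*w + 5*x + 20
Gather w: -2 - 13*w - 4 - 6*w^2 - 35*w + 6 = -6*w^2 - 48*w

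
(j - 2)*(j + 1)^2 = j^3 - 3*j - 2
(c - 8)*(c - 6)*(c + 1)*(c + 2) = c^4 - 11*c^3 + 8*c^2 + 116*c + 96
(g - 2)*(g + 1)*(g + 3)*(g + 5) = g^4 + 7*g^3 + 5*g^2 - 31*g - 30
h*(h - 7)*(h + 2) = h^3 - 5*h^2 - 14*h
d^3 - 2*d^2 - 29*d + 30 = (d - 6)*(d - 1)*(d + 5)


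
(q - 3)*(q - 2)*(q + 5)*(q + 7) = q^4 + 7*q^3 - 19*q^2 - 103*q + 210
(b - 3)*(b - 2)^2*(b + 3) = b^4 - 4*b^3 - 5*b^2 + 36*b - 36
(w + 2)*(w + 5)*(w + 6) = w^3 + 13*w^2 + 52*w + 60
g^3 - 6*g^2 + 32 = (g - 4)^2*(g + 2)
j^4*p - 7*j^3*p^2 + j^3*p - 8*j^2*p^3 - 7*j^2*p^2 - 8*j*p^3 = j*(j - 8*p)*(j + p)*(j*p + p)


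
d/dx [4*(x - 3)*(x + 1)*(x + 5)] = 12*x^2 + 24*x - 52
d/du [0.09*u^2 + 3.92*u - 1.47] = 0.18*u + 3.92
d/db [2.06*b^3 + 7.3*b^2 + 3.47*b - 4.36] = 6.18*b^2 + 14.6*b + 3.47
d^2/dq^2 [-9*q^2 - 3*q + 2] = -18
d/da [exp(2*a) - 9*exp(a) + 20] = (2*exp(a) - 9)*exp(a)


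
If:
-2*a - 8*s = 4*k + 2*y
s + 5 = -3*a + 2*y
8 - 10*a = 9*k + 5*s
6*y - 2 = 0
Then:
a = -281/267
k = 724/267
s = -314/267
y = 1/3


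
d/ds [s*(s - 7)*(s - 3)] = 3*s^2 - 20*s + 21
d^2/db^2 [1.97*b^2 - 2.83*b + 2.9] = 3.94000000000000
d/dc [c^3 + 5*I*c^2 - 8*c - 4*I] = 3*c^2 + 10*I*c - 8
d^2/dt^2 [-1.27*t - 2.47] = 0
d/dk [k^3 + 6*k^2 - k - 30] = 3*k^2 + 12*k - 1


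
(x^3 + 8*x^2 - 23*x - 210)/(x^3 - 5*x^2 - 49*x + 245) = (x + 6)/(x - 7)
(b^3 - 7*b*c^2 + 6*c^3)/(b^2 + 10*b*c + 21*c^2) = (b^2 - 3*b*c + 2*c^2)/(b + 7*c)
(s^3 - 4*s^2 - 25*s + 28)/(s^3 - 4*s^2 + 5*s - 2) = (s^2 - 3*s - 28)/(s^2 - 3*s + 2)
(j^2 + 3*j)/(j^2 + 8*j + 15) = j/(j + 5)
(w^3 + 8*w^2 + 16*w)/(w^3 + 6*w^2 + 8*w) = (w + 4)/(w + 2)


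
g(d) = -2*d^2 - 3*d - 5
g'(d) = -4*d - 3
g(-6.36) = -66.82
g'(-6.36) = 22.44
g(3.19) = -34.92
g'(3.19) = -15.76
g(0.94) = -9.59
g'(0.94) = -6.76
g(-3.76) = -22.00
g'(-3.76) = 12.04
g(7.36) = -135.42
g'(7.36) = -32.44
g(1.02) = -10.14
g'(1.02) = -7.08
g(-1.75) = -5.88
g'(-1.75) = 4.00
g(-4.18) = -27.40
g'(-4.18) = 13.72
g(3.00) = -32.00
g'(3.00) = -15.00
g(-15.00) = -410.00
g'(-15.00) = 57.00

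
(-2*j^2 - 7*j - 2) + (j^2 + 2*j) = -j^2 - 5*j - 2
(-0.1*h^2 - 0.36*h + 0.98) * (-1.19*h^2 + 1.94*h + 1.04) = 0.119*h^4 + 0.2344*h^3 - 1.9686*h^2 + 1.5268*h + 1.0192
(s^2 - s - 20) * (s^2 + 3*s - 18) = s^4 + 2*s^3 - 41*s^2 - 42*s + 360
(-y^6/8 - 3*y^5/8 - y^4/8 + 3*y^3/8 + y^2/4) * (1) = -y^6/8 - 3*y^5/8 - y^4/8 + 3*y^3/8 + y^2/4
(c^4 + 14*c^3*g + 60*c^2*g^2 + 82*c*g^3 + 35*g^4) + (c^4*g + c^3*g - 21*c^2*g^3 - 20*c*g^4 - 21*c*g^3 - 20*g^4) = c^4*g + c^4 + 15*c^3*g - 21*c^2*g^3 + 60*c^2*g^2 - 20*c*g^4 + 61*c*g^3 + 15*g^4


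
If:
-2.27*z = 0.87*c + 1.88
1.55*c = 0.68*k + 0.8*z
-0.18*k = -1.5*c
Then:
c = 0.17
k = 1.45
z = -0.89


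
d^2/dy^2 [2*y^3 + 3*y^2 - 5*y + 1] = 12*y + 6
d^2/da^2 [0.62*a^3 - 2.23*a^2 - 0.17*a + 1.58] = 3.72*a - 4.46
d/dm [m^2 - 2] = 2*m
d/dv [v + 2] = 1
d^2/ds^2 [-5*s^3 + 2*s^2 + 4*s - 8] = 4 - 30*s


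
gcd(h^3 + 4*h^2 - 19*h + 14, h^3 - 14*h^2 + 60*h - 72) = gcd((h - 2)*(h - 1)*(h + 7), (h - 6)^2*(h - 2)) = h - 2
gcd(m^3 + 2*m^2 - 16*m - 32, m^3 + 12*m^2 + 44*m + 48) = m^2 + 6*m + 8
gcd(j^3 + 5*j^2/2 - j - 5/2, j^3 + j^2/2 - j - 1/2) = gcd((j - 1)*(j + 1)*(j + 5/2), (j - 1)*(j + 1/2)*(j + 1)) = j^2 - 1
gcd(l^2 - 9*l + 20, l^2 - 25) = l - 5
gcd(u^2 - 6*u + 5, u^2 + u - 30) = u - 5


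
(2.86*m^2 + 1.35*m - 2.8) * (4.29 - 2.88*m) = -8.2368*m^3 + 8.3814*m^2 + 13.8555*m - 12.012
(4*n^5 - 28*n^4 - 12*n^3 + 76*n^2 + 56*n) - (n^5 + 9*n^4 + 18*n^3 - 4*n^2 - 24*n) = 3*n^5 - 37*n^4 - 30*n^3 + 80*n^2 + 80*n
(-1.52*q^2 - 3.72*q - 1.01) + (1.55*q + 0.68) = -1.52*q^2 - 2.17*q - 0.33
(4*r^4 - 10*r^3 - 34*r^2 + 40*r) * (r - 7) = 4*r^5 - 38*r^4 + 36*r^3 + 278*r^2 - 280*r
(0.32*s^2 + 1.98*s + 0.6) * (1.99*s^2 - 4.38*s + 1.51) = 0.6368*s^4 + 2.5386*s^3 - 6.9952*s^2 + 0.3618*s + 0.906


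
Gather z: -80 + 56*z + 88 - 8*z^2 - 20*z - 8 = -8*z^2 + 36*z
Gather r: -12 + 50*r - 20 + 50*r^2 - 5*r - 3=50*r^2 + 45*r - 35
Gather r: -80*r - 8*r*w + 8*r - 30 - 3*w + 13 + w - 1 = r*(-8*w - 72) - 2*w - 18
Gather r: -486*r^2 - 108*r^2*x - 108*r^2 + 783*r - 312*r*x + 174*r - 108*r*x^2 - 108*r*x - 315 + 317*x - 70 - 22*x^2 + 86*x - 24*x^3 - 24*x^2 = r^2*(-108*x - 594) + r*(-108*x^2 - 420*x + 957) - 24*x^3 - 46*x^2 + 403*x - 385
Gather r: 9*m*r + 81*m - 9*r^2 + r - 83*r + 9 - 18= 81*m - 9*r^2 + r*(9*m - 82) - 9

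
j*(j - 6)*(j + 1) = j^3 - 5*j^2 - 6*j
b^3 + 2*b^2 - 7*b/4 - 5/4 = (b - 1)*(b + 1/2)*(b + 5/2)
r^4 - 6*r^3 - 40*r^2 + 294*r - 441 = (r - 7)*(r - 3)^2*(r + 7)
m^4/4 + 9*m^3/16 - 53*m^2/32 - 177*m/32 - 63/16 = (m/4 + 1/2)*(m - 3)*(m + 3/2)*(m + 7/4)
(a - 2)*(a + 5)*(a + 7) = a^3 + 10*a^2 + 11*a - 70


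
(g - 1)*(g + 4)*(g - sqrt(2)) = g^3 - sqrt(2)*g^2 + 3*g^2 - 3*sqrt(2)*g - 4*g + 4*sqrt(2)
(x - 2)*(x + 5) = x^2 + 3*x - 10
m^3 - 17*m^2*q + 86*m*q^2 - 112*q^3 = (m - 8*q)*(m - 7*q)*(m - 2*q)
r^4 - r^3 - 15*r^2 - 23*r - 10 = (r - 5)*(r + 1)^2*(r + 2)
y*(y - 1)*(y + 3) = y^3 + 2*y^2 - 3*y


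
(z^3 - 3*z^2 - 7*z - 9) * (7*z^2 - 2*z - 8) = 7*z^5 - 23*z^4 - 51*z^3 - 25*z^2 + 74*z + 72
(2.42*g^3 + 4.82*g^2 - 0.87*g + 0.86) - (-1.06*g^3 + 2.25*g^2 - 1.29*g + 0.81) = 3.48*g^3 + 2.57*g^2 + 0.42*g + 0.0499999999999999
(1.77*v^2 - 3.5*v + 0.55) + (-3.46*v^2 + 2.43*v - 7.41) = -1.69*v^2 - 1.07*v - 6.86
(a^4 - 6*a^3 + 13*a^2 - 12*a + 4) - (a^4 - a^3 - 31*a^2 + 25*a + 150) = -5*a^3 + 44*a^2 - 37*a - 146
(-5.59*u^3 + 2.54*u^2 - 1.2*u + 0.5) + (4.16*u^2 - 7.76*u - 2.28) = -5.59*u^3 + 6.7*u^2 - 8.96*u - 1.78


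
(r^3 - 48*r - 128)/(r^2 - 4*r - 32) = r + 4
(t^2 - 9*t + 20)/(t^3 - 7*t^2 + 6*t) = (t^2 - 9*t + 20)/(t*(t^2 - 7*t + 6))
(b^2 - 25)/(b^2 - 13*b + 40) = (b + 5)/(b - 8)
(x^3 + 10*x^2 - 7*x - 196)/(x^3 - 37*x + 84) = (x + 7)/(x - 3)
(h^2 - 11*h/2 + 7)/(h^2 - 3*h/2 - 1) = (2*h - 7)/(2*h + 1)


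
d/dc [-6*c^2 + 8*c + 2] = 8 - 12*c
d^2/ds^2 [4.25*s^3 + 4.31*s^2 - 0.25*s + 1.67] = 25.5*s + 8.62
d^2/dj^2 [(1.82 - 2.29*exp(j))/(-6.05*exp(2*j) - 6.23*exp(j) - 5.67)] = (83.8197249999999*exp(4*j) - 352.779735*exp(3*j) - 677.12568*exp(2*j) + 98.197813*exp(j) + 137.910843)*exp(j)/(221.445125*exp(6*j) + 684.100725*exp(5*j) + 1327.06266*exp(4*j) + 1524.069197*exp(3*j) + 1243.709964*exp(2*j) + 600.862941*exp(j) + 182.284263)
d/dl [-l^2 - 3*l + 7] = -2*l - 3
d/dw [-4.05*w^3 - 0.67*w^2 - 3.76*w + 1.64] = -12.15*w^2 - 1.34*w - 3.76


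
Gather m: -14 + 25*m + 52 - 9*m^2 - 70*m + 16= -9*m^2 - 45*m + 54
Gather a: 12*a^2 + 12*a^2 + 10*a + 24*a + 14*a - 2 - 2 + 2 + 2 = 24*a^2 + 48*a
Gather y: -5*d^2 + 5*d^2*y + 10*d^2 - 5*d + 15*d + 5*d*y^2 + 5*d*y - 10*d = 5*d^2 + 5*d*y^2 + y*(5*d^2 + 5*d)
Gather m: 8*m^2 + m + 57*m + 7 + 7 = 8*m^2 + 58*m + 14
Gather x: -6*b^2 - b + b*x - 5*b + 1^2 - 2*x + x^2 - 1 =-6*b^2 - 6*b + x^2 + x*(b - 2)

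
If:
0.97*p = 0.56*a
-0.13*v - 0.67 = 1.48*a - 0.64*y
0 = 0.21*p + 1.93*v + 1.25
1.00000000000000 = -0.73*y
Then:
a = -0.99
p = -0.57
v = -0.59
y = -1.37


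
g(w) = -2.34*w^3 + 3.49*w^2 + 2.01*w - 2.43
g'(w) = -7.02*w^2 + 6.98*w + 2.01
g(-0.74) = -1.06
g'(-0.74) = -7.00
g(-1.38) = 7.59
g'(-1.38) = -20.99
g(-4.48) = 269.01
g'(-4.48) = -170.15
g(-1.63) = 13.70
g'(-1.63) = -28.02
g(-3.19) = 102.63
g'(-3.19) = -91.69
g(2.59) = -14.47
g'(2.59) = -27.00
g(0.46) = -0.99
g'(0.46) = 3.74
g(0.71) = -0.08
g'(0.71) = 3.43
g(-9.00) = 1968.03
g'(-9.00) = -629.43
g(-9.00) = 1968.03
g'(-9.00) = -629.43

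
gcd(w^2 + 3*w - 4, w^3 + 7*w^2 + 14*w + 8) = w + 4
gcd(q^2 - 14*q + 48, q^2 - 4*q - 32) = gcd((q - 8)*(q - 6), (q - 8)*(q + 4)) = q - 8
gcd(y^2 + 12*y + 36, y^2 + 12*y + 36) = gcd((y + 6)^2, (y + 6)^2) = y^2 + 12*y + 36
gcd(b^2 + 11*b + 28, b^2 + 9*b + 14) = b + 7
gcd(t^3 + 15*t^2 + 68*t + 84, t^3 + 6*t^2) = t + 6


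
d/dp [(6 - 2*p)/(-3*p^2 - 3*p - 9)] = 2*(p^2 + p - (p - 3)*(2*p + 1) + 3)/(3*(p^2 + p + 3)^2)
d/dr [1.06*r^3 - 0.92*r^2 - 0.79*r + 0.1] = 3.18*r^2 - 1.84*r - 0.79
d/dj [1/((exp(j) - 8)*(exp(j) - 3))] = (11 - 2*exp(j))*exp(j)/(exp(4*j) - 22*exp(3*j) + 169*exp(2*j) - 528*exp(j) + 576)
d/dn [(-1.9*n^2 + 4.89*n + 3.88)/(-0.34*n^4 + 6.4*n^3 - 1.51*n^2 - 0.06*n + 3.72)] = (-1.292*n^5 + 17.1478*n^4 - 57.3152*n^3 - 66.9981*n^2 - 2.4184*n + 18.4236)/(0.1156*n^8 - 4.352*n^7 + 41.9868*n^6 - 19.2872*n^5 - 1.0175*n^4 + 47.7972*n^3 - 11.2308*n^2 - 0.4464*n + 13.8384)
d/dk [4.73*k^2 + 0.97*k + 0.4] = 9.46*k + 0.97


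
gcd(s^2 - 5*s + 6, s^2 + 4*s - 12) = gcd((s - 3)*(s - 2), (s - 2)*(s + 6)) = s - 2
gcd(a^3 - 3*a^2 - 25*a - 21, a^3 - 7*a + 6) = a + 3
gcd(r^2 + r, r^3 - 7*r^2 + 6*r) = r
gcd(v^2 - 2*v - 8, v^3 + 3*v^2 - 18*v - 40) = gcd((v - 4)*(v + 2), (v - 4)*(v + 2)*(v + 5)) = v^2 - 2*v - 8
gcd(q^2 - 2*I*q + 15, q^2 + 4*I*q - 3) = q + 3*I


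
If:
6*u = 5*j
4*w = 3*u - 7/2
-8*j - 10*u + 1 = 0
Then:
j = 3/49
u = 5/98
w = -41/49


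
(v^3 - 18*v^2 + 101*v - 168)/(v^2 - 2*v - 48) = (v^2 - 10*v + 21)/(v + 6)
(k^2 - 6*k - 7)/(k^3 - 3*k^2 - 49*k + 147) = (k + 1)/(k^2 + 4*k - 21)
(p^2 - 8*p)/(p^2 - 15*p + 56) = p/(p - 7)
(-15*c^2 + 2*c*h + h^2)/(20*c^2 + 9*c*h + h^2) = (-3*c + h)/(4*c + h)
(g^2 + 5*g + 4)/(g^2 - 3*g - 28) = (g + 1)/(g - 7)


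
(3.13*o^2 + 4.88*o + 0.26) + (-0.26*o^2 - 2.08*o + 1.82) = 2.87*o^2 + 2.8*o + 2.08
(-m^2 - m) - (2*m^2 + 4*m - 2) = -3*m^2 - 5*m + 2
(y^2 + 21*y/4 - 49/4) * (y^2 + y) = y^4 + 25*y^3/4 - 7*y^2 - 49*y/4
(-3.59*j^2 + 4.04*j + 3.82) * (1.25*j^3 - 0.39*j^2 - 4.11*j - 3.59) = -4.4875*j^5 + 6.4501*j^4 + 17.9543*j^3 - 5.2061*j^2 - 30.2038*j - 13.7138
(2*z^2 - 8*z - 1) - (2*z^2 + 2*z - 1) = -10*z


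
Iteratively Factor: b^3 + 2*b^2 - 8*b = (b - 2)*(b^2 + 4*b) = (b - 2)*(b + 4)*(b)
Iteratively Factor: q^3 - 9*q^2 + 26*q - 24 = (q - 2)*(q^2 - 7*q + 12) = (q - 4)*(q - 2)*(q - 3)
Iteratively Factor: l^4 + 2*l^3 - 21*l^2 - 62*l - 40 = (l + 2)*(l^3 - 21*l - 20) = (l + 2)*(l + 4)*(l^2 - 4*l - 5) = (l - 5)*(l + 2)*(l + 4)*(l + 1)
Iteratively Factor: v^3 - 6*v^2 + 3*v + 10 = (v + 1)*(v^2 - 7*v + 10) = (v - 5)*(v + 1)*(v - 2)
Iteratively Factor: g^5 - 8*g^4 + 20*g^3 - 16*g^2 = (g - 2)*(g^4 - 6*g^3 + 8*g^2) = (g - 4)*(g - 2)*(g^3 - 2*g^2) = g*(g - 4)*(g - 2)*(g^2 - 2*g) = g*(g - 4)*(g - 2)^2*(g)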